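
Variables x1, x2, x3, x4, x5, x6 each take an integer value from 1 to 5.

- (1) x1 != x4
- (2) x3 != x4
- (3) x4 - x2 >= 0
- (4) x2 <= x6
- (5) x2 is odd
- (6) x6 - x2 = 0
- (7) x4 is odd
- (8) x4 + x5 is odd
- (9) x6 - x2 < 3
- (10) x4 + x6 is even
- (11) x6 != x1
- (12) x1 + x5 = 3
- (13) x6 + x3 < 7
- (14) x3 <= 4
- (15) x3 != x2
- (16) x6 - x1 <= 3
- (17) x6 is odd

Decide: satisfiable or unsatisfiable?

Satisfiable

One satisfying assignment is x1 = 1, x2 = 3, x3 = 2, x4 = 3, x5 = 2, x6 = 3.
For the less obvious constraints — constraint 3: x4 - x2 = 0; constraint 6: x6 - x2 = 0 — and the others hold by inspection.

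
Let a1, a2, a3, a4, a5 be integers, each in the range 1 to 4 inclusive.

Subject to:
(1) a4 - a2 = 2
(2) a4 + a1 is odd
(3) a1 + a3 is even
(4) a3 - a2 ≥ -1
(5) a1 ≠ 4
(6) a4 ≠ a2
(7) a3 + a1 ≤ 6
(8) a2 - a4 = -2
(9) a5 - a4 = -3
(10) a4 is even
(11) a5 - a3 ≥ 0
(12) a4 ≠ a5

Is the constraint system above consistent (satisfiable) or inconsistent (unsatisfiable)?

Satisfiable

The assignment a1 = 3, a2 = 2, a3 = 1, a4 = 4, a5 = 1 works:
  constraint 1 holds since a4 - a2 = 2.
  constraint 4 holds since a3 - a2 = -1.
  constraint 7 holds since a3 + a1 = 4.
The rest check out directly.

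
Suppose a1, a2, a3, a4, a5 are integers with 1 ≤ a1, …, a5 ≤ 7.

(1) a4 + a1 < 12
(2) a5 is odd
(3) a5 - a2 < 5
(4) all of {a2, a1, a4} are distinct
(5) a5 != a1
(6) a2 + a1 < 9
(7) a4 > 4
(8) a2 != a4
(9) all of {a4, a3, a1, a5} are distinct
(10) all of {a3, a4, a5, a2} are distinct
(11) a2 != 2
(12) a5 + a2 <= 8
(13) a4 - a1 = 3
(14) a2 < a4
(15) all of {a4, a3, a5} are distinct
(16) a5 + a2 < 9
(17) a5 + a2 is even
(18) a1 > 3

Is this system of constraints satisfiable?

Satisfiable

Setting (a1, a2, a3, a4, a5) = (4, 3, 6, 7, 5) satisfies everything: constraint 1: a4 + a1 = 11; constraint 3: a5 - a2 = 2; constraint 6: a2 + a1 = 7, and the others follow.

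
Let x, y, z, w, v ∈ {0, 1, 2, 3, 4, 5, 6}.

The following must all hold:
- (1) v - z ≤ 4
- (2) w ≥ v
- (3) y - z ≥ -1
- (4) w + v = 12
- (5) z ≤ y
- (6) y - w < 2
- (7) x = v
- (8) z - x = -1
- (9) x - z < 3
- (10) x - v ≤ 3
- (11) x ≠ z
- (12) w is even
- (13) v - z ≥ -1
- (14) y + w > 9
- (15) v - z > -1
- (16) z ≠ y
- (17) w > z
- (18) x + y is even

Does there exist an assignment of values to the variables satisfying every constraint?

Satisfiable

The assignment x = 6, y = 6, z = 5, w = 6, v = 6 works:
  constraint 1 holds since v - z = 1.
  constraint 3 holds since y - z = 1.
  constraint 4 holds since w + v = 12.
The rest check out directly.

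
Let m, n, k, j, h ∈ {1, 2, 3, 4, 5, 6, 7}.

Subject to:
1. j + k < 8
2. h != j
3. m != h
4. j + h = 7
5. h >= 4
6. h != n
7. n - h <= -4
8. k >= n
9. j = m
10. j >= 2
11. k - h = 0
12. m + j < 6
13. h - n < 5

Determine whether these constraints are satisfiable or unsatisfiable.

The assignment m = 2, n = 1, k = 5, j = 2, h = 5 works:
  constraint 1 holds since j + k = 7.
  constraint 4 holds since j + h = 7.
The rest check out directly.

Satisfiable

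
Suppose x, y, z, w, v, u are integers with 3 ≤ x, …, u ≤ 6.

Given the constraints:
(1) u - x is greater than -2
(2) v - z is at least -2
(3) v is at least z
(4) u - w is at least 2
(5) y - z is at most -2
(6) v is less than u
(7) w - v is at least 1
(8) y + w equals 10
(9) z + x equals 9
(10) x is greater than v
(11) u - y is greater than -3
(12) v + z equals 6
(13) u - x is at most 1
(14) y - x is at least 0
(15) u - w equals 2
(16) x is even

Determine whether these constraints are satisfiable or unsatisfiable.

Unsatisfiable

Constraints 2, 4, 5, 7, 13, and 14 give x − u ≥ -1, u − w ≥ 2, w − v ≥ 1, v − z ≥ -2, z − y ≥ 2, y − x ≥ 0.
Adding all 6 inequalities: the left sides telescope to 0, and the right sides sum to (-1) + 2 + 1 + (-2) + 2 + 0 = 2. So 0 ≥ 2, which is false.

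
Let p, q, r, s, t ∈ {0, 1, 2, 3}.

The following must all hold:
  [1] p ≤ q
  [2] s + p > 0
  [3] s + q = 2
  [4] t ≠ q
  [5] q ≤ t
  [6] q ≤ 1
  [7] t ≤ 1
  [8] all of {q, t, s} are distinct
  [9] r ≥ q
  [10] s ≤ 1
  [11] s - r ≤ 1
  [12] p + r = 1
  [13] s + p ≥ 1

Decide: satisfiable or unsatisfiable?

Constraints 6, 7, and 10 confine each of q, t, s to the 2 values {0, 1} (the domain already gives each ≥ 0).
Constraint 8 requires all 3 of them to be distinct, but only 2 values are available — impossible by the pigeonhole principle.

Unsatisfiable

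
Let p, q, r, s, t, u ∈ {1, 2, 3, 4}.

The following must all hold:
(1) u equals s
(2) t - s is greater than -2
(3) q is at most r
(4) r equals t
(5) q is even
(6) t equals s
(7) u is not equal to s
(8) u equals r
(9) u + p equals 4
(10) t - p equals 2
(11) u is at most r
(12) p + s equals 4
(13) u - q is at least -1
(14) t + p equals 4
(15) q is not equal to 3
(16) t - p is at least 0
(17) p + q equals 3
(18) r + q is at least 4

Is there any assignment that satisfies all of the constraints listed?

From constraints 4, 6, and 8, u = r = t = s, so u = s. But constraint 7 says u ≠ s. Contradiction.

Unsatisfiable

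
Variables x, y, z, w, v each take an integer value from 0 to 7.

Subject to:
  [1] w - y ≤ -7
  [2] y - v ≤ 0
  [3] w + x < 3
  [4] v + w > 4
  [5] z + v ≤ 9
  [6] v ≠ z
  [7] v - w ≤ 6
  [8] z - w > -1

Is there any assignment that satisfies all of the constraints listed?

Unsatisfiable

Constraints 1, 2, and 7 give w − v ≥ -6, v − y ≥ 0, y − w ≥ 7.
Adding all 3 inequalities: the left sides telescope to 0, and the right sides sum to (-6) + 0 + 7 = 1. So 0 ≥ 1, which is false.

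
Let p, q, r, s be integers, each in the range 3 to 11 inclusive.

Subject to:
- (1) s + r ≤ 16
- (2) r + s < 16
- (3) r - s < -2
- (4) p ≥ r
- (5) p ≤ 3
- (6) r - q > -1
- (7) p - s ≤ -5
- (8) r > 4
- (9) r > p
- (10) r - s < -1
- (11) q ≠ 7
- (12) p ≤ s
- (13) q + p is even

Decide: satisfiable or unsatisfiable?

Unsatisfiable

From constraint 8: r ≥ 5. From constraints 4 and 5: r ≤ p and p ≤ 3, so r ≤ 3. But 3 < 5, so no value of r works.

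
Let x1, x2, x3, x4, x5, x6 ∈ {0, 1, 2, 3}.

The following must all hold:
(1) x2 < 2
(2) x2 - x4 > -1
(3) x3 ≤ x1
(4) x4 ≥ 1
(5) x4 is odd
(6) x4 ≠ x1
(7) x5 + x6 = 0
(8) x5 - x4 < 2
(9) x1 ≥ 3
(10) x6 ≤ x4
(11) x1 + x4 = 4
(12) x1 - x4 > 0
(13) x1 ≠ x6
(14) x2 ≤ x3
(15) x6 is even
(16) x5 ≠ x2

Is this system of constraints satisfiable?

One satisfying assignment is x1 = 3, x2 = 1, x3 = 1, x4 = 1, x5 = 0, x6 = 0.
For the less obvious constraints — constraint 2: x2 - x4 = 0; constraint 7: x5 + x6 = 0; constraint 8: x5 - x4 = -1 — and the others hold by inspection.

Satisfiable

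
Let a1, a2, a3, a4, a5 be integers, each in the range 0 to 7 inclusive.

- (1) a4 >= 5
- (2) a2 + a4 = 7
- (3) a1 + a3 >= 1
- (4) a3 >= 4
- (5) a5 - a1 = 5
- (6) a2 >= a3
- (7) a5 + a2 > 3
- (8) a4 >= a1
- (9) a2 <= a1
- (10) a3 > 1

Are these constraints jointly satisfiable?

From constraints 4 and 6: a2 ≥ a3 ≥ 4. From constraint 1: a4 ≥ 5. Hence a2 + a4 ≥ 9. But constraint 2 requires a2 + a4 = 7, and 7 < 9. Contradiction.

Unsatisfiable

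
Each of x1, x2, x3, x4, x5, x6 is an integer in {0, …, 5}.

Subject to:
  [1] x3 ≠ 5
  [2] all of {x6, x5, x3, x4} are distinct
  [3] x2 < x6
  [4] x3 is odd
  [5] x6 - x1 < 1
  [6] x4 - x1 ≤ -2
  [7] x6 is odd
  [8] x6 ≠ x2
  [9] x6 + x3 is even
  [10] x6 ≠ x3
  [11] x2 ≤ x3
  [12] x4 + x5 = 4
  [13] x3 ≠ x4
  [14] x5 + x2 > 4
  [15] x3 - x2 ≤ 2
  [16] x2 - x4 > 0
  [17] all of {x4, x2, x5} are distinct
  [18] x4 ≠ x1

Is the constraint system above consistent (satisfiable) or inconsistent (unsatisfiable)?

Satisfiable

The assignment x1 = 5, x2 = 1, x3 = 3, x4 = 0, x5 = 4, x6 = 5 works:
  constraint 5 holds since x6 - x1 = 0.
  constraint 6 holds since x4 - x1 = -5.
The rest check out directly.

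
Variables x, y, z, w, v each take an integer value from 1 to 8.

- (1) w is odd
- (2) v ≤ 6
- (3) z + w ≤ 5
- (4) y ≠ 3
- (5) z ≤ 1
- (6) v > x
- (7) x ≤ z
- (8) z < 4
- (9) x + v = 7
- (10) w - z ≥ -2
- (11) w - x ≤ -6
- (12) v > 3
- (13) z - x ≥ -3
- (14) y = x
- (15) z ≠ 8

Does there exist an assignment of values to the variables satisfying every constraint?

Constraints 10, 11, and 13 give x − w ≥ 6, w − z ≥ -2, z − x ≥ -3.
Adding all 3 inequalities: the left sides telescope to 0, and the right sides sum to 6 + (-2) + (-3) = 1. So 0 ≥ 1, which is false.

Unsatisfiable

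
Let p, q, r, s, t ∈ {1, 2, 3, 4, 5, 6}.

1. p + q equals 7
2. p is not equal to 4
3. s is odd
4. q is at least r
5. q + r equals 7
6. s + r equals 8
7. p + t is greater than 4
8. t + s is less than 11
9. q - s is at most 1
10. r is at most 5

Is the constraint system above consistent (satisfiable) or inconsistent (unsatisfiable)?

Satisfiable

The assignment p = 3, q = 4, r = 3, s = 5, t = 4 works:
  constraint 1 holds since p + q = 7.
  constraint 5 holds since q + r = 7.
  constraint 6 holds since s + r = 8.
The rest check out directly.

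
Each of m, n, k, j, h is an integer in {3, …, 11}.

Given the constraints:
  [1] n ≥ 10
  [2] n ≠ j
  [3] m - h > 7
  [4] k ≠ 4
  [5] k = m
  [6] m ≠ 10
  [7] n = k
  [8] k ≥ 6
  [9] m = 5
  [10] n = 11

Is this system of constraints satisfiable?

Unsatisfiable

Constraint 10 fixes n = 11 and constraint 9 fixes m = 5. Constraints 5 and 7 give n = k = m, so n = m. But 11 ≠ 5 — contradiction.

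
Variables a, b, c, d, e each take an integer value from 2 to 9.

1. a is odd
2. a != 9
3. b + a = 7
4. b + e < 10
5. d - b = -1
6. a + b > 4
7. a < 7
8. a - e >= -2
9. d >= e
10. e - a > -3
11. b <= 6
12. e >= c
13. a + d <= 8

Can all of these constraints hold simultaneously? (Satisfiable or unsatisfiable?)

Satisfiable

Take a = 3, b = 4, c = 2, d = 3, e = 3. Then constraint 3: b + a = 7; constraint 4: b + e = 7, and every other listed constraint is also met.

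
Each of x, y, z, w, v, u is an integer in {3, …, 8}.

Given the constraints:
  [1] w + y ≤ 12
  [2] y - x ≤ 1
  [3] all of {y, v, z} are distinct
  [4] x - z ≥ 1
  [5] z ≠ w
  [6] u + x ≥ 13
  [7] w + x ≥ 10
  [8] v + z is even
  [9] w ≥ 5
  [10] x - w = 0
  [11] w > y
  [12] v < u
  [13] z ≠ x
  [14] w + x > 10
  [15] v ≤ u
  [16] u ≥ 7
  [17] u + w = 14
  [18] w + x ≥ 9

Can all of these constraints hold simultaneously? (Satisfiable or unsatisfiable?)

Satisfiable

One satisfying assignment is x = 6, y = 4, z = 5, w = 6, v = 3, u = 8.
For the less obvious constraints — constraint 1: w + y = 10; constraint 2: y - x = -2 — and the others hold by inspection.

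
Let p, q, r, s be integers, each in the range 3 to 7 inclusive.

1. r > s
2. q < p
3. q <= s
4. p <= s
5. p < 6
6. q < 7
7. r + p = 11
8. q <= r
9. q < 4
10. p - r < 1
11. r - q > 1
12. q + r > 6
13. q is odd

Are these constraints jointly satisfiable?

One satisfying assignment is p = 5, q = 3, r = 6, s = 5.
For the less obvious constraints — constraint 7: r + p = 11; constraint 10: p - r = -1 — and the others hold by inspection.

Satisfiable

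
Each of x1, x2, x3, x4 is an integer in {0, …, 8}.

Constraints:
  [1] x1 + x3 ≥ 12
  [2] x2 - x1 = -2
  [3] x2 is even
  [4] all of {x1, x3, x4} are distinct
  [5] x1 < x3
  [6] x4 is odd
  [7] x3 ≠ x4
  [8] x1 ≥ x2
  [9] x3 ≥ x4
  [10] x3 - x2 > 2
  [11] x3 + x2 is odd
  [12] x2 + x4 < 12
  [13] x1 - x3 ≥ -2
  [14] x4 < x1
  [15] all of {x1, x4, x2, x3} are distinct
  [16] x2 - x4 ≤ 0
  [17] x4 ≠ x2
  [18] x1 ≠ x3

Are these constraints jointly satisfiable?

Satisfiable

Take x1 = 6, x2 = 4, x3 = 7, x4 = 5. Then constraint 1: x1 + x3 = 13; constraint 2: x2 - x1 = -2; constraint 10: x3 - x2 = 3, and every other listed constraint is also met.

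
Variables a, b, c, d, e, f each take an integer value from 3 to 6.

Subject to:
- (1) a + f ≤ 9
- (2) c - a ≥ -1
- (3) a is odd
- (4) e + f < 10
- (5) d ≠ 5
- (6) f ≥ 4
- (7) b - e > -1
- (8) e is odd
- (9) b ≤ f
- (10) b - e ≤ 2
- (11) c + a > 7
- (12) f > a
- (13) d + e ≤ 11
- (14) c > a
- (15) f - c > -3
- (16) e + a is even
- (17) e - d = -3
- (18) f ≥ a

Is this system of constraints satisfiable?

The assignment a = 3, b = 3, c = 5, d = 6, e = 3, f = 4 works:
  constraint 1 holds since a + f = 7.
  constraint 2 holds since c - a = 2.
  constraint 4 holds since e + f = 7.
The rest check out directly.

Satisfiable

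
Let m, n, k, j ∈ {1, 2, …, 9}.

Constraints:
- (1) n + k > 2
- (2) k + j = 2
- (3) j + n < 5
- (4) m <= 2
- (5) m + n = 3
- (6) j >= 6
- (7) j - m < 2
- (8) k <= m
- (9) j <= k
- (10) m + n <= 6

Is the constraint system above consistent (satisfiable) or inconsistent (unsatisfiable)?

From constraints 6 and 9: k ≥ j and j ≥ 6, so k ≥ 6. From constraints 4 and 8: k ≤ m and m ≤ 2, so k ≤ 2. But 2 < 6, so no value of k works.

Unsatisfiable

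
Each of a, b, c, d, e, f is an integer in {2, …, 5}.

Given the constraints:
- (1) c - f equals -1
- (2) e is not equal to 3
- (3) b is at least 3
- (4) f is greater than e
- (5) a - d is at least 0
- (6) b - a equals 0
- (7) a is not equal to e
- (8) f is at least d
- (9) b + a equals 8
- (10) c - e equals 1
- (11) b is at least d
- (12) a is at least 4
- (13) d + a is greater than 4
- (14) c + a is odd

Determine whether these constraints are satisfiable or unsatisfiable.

One satisfying assignment is a = 4, b = 4, c = 3, d = 2, e = 2, f = 4.
For the less obvious constraints — constraint 1: c - f = -1; constraint 5: a - d = 2; constraint 6: b - a = 0 — and the others hold by inspection.

Satisfiable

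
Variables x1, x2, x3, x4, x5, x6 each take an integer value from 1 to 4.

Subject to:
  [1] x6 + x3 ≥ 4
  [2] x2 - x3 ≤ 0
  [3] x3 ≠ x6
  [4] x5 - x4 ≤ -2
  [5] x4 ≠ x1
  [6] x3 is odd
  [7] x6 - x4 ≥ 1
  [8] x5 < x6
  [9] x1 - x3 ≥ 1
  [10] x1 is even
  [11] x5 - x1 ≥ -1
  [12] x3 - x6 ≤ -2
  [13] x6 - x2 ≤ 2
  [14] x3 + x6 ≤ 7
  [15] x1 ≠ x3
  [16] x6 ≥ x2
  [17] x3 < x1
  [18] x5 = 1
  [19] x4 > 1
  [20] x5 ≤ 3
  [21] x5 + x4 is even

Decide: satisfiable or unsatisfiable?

Constraints 2, 4, 7, 9, 11, and 13 give x3 − x2 ≥ 0, x2 − x6 ≥ -2, x6 − x4 ≥ 1, x4 − x5 ≥ 2, x5 − x1 ≥ -1, x1 − x3 ≥ 1.
Adding all 6 inequalities: the left sides telescope to 0, and the right sides sum to 0 + (-2) + 1 + 2 + (-1) + 1 = 1. So 0 ≥ 1, which is false.

Unsatisfiable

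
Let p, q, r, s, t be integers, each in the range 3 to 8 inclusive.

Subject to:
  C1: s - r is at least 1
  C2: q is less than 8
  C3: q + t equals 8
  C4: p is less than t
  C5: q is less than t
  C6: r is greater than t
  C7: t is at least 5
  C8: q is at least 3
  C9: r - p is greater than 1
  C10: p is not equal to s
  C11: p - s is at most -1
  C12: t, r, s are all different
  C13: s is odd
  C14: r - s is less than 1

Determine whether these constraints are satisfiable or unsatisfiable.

The assignment p = 4, q = 3, r = 6, s = 7, t = 5 works:
  constraint 1 holds since s - r = 1.
  constraint 3 holds since q + t = 8.
  constraint 9 holds since r - p = 2.
The rest check out directly.

Satisfiable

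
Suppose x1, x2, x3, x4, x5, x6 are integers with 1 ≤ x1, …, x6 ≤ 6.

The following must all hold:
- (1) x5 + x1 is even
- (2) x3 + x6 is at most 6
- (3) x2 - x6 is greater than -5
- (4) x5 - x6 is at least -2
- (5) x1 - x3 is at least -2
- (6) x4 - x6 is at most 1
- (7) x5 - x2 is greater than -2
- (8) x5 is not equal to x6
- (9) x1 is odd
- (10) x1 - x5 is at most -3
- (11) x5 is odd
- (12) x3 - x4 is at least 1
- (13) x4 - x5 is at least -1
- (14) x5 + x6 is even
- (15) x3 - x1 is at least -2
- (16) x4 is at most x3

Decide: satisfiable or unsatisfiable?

Unsatisfiable

Constraints 5, 10, 12, and 13 give x1 − x3 ≥ -2, x3 − x4 ≥ 1, x4 − x5 ≥ -1, x5 − x1 ≥ 3.
Adding all 4 inequalities: the left sides telescope to 0, and the right sides sum to (-2) + 1 + (-1) + 3 = 1. So 0 ≥ 1, which is false.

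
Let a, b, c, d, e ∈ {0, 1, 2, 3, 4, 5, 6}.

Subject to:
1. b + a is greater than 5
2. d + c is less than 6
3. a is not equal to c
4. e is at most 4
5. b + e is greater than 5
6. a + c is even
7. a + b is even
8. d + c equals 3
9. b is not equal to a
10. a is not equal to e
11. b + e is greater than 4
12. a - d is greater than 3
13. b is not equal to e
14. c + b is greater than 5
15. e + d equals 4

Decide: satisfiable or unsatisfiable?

The assignment a = 5, b = 3, c = 3, d = 0, e = 4 works:
  constraint 1 holds since b + a = 8.
  constraint 2 holds since d + c = 3.
  constraint 5 holds since b + e = 7.
The rest check out directly.

Satisfiable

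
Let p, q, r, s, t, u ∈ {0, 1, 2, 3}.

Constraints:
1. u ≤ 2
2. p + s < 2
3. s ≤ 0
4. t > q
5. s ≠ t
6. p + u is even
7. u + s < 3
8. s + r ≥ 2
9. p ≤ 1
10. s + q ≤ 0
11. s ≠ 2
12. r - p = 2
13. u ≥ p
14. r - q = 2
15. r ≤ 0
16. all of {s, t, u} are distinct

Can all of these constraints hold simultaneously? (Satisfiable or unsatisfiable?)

Unsatisfiable

From constraint 3: s ≤ 0. From constraint 15: r ≤ 0. Hence s + r ≤ 0. But constraint 8 requires s + r ≥ 2, and 2 > 0. Contradiction.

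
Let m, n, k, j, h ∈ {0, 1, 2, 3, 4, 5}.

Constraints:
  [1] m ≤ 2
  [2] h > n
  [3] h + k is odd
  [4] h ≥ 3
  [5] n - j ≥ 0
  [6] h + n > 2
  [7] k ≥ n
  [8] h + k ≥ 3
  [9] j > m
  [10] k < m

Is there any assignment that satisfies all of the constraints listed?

Unsatisfiable

Constraints 5, 7, 9, and 10 give k < m, m < j, j ≤ n, n ≤ k. Chaining: k < m < j ≤ n ≤ k, which forces k < k — impossible.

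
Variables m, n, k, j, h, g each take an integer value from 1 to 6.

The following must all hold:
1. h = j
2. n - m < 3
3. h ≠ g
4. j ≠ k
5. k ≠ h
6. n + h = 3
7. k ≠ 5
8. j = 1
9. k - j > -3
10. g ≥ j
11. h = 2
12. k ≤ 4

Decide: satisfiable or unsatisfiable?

Constraint 11 fixes h = 2 and constraint 8 fixes j = 1, but constraint 1 requires h = j. Since 2 ≠ 1, contradiction.

Unsatisfiable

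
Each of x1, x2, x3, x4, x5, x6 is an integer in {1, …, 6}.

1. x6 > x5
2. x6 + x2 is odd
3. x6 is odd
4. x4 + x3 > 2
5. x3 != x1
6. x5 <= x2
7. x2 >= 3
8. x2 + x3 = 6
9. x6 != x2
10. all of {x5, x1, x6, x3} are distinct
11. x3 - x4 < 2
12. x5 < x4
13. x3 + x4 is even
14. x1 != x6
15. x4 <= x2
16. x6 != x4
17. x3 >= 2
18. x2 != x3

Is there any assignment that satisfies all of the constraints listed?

Satisfiable

Try x1 = 4, x2 = 4, x3 = 2, x4 = 2, x5 = 1, x6 = 5.
Check constraint 4: x4 + x3 = 4; constraint 8: x2 + x3 = 6. The remaining constraints are straightforward to verify.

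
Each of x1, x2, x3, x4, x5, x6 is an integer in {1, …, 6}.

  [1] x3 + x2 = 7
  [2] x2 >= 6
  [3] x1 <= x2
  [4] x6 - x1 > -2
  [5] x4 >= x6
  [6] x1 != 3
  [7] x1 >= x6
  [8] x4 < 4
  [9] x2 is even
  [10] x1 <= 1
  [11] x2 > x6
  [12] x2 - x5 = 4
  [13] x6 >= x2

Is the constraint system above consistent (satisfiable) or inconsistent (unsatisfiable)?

Unsatisfiable

From constraints 2 and 13: x6 ≥ x2 and x2 ≥ 6, so x6 ≥ 6. From constraints 7 and 10: x6 ≤ x1 and x1 ≤ 1, so x6 ≤ 1. But 1 < 6, so no value of x6 works.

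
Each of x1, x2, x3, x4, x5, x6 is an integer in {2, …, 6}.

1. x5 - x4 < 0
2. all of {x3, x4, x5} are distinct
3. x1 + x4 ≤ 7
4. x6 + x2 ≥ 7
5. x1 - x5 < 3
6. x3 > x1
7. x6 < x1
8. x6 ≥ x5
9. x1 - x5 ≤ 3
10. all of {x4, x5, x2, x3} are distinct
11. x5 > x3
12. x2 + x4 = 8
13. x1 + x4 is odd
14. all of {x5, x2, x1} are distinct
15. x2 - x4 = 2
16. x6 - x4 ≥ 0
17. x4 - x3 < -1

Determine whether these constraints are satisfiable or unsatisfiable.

Unsatisfiable

Constraints 1, 6, 7, 11, and 16 give x4 ≤ x6, x6 < x1, x1 < x3, x3 < x5, x5 < x4. Chaining: x4 ≤ x6 < x1 < x3 < x5 < x4, which forces x4 < x4 — impossible.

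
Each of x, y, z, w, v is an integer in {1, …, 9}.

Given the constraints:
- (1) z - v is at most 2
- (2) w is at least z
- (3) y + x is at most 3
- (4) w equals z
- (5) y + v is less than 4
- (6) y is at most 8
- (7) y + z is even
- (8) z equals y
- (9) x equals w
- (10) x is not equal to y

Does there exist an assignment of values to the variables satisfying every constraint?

From constraints 4, 8, and 9, x = w = z = y, so x = y. But constraint 10 says x ≠ y. Contradiction.

Unsatisfiable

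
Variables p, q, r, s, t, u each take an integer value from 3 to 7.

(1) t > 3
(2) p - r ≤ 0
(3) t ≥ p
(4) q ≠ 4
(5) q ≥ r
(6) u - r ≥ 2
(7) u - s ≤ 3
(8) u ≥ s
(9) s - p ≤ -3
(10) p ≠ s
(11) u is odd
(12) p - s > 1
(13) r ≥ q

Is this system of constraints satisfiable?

Unsatisfiable

Constraints 2, 6, 7, and 9 give p − s ≥ 3, s − u ≥ -3, u − r ≥ 2, r − p ≥ 0.
Adding all 4 inequalities: the left sides telescope to 0, and the right sides sum to 3 + (-3) + 2 + 0 = 2. So 0 ≥ 2, which is false.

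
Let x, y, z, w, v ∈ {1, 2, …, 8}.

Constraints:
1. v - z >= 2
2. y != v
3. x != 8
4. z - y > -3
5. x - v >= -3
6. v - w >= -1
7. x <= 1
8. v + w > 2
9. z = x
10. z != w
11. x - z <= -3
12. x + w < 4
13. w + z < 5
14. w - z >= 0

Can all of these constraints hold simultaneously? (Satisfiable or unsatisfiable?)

Unsatisfiable

Constraints 1, 5, and 11 give v − z ≥ 2, z − x ≥ 3, x − v ≥ -3.
Adding all 3 inequalities: the left sides telescope to 0, and the right sides sum to 2 + 3 + (-3) = 2. So 0 ≥ 2, which is false.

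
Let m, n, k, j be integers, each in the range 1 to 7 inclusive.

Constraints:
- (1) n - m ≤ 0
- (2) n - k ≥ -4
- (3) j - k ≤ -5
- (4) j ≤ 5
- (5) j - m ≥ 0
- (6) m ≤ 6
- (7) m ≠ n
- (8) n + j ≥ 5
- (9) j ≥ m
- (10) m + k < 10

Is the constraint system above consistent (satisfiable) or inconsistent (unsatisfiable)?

Unsatisfiable

Constraints 1, 2, 3, and 5 give k − j ≥ 5, j − m ≥ 0, m − n ≥ 0, n − k ≥ -4.
Adding all 4 inequalities: the left sides telescope to 0, and the right sides sum to 5 + 0 + 0 + (-4) = 1. So 0 ≥ 1, which is false.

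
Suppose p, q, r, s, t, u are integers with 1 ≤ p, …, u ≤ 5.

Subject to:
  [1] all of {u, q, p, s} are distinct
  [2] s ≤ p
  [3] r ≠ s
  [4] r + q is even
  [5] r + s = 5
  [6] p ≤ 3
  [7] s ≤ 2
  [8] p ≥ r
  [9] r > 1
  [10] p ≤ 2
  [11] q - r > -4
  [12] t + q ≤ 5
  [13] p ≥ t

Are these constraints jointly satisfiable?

From constraints 8 and 10: r ≤ p ≤ 2. From constraint 7: s ≤ 2. Hence r + s ≤ 4. But constraint 5 requires r + s = 5, and 5 > 4. Contradiction.

Unsatisfiable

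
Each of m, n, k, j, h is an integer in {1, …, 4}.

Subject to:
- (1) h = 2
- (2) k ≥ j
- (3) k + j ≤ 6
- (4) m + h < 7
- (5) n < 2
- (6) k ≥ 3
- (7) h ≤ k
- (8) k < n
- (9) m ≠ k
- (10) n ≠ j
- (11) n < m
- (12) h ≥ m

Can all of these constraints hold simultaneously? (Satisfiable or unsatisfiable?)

Constraints 7, 8, 11, and 12 give m ≤ h, h ≤ k, k < n, n < m. Chaining: m ≤ h ≤ k < n < m, which forces m < m — impossible.

Unsatisfiable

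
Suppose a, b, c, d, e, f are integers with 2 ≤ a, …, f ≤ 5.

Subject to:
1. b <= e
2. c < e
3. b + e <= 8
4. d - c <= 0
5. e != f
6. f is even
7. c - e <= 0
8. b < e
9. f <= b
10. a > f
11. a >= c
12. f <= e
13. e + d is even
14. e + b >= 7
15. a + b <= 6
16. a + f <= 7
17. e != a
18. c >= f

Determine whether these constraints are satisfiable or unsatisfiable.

Satisfiable

Take a = 3, b = 3, c = 3, d = 3, e = 5, f = 2. Then constraint 3: b + e = 8; constraint 4: d - c = 0; constraint 7: c - e = -2, and every other listed constraint is also met.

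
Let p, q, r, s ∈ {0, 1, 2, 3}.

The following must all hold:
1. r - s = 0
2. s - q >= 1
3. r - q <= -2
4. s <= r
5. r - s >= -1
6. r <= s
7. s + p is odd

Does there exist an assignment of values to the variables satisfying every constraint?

Constraints 2, 3, and 5 give q − r ≥ 2, r − s ≥ -1, s − q ≥ 1.
Adding all 3 inequalities: the left sides telescope to 0, and the right sides sum to 2 + (-1) + 1 = 2. So 0 ≥ 2, which is false.

Unsatisfiable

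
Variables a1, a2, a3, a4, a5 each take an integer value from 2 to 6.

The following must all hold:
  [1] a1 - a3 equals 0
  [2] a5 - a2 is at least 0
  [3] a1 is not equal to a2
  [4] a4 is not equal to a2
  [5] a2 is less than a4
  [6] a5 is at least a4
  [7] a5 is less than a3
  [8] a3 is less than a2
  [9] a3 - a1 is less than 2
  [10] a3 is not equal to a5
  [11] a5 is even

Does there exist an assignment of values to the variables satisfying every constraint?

Constraints 5, 6, 7, and 8 give a4 ≤ a5, a5 < a3, a3 < a2, a2 < a4. Chaining: a4 ≤ a5 < a3 < a2 < a4, which forces a4 < a4 — impossible.

Unsatisfiable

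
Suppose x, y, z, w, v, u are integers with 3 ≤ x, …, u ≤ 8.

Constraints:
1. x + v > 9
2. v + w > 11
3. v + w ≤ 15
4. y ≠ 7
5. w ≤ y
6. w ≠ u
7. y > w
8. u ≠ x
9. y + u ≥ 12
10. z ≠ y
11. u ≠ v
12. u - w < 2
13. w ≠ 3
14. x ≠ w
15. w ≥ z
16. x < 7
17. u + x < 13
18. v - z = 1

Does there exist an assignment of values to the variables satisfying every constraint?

Satisfiable

Setting (x, y, z, w, v, u) = (5, 8, 6, 7, 7, 6) satisfies everything: constraint 1: x + v = 12; constraint 2: v + w = 14; constraint 3: v + w = 14, and the others follow.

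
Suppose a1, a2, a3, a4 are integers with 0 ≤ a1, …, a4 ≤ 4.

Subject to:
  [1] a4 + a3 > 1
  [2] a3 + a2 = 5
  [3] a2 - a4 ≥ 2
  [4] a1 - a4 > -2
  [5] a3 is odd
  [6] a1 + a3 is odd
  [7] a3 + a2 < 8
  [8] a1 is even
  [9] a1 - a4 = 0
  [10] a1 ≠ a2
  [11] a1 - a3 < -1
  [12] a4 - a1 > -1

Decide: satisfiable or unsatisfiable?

Satisfiable

Setting (a1, a2, a3, a4) = (0, 2, 3, 0) satisfies everything: constraint 1: a4 + a3 = 3; constraint 2: a3 + a2 = 5, and the others follow.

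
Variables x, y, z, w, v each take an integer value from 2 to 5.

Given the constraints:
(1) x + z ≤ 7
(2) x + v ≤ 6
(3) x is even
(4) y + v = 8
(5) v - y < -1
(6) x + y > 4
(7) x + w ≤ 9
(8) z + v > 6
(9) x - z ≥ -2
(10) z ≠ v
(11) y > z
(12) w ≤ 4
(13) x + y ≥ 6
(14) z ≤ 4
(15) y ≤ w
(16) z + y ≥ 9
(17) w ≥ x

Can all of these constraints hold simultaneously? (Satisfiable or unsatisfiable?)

Unsatisfiable

From constraint 14: z ≤ 4. From constraints 12 and 15: y ≤ w ≤ 4. Hence z + y ≤ 8. But constraint 16 requires z + y ≥ 9, and 9 > 8. Contradiction.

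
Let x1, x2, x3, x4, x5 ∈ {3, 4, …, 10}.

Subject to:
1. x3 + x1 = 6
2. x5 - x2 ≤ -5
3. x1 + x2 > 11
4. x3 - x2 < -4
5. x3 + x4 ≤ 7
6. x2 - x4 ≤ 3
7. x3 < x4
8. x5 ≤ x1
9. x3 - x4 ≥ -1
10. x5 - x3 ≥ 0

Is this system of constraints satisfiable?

Unsatisfiable

Constraints 2, 6, 9, and 10 give x3 − x4 ≥ -1, x4 − x2 ≥ -3, x2 − x5 ≥ 5, x5 − x3 ≥ 0.
Adding all 4 inequalities: the left sides telescope to 0, and the right sides sum to (-1) + (-3) + 5 + 0 = 1. So 0 ≥ 1, which is false.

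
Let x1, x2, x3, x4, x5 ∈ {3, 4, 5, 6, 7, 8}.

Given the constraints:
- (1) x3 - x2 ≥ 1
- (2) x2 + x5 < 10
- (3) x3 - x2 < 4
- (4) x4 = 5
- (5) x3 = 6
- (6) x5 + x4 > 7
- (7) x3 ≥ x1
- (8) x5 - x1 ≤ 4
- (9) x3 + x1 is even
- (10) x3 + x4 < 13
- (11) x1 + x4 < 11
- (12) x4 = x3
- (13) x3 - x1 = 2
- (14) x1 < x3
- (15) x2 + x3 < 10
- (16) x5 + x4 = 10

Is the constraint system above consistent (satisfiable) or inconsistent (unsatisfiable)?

Constraint 4 fixes x4 = 5 and constraint 5 fixes x3 = 6, but constraint 12 requires x4 = x3. Since 5 ≠ 6, contradiction.

Unsatisfiable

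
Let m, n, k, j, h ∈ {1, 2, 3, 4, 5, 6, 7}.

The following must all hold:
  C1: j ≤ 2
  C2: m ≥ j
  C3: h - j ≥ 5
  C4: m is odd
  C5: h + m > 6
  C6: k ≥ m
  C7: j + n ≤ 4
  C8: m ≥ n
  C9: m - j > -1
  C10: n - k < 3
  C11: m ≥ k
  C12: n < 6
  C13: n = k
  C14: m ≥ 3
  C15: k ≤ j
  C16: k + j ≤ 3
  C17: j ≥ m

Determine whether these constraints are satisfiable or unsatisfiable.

Unsatisfiable

From constraints 6 and 14: k ≥ m and m ≥ 3, so k ≥ 3. From constraints 1 and 15: k ≤ j and j ≤ 2, so k ≤ 2. But 2 < 3, so no value of k works.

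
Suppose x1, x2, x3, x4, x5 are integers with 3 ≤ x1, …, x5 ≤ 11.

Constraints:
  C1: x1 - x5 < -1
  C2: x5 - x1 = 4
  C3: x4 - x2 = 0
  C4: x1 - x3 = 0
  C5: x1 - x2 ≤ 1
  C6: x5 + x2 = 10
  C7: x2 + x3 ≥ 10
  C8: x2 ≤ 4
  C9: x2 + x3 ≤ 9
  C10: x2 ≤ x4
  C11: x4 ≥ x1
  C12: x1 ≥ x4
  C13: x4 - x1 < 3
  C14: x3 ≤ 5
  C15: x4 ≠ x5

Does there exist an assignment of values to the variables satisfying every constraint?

From constraint 8: x2 ≤ 4. From constraint 14: x3 ≤ 5. Hence x2 + x3 ≤ 9. But constraint 7 requires x2 + x3 ≥ 10, and 10 > 9. Contradiction.

Unsatisfiable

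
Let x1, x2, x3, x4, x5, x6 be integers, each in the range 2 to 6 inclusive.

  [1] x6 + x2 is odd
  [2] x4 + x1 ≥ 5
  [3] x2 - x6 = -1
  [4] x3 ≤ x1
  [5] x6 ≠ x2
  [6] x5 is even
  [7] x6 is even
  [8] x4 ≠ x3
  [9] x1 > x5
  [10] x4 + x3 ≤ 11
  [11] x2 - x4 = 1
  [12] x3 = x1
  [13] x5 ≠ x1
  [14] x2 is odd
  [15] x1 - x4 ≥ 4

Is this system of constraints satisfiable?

Satisfiable

Try x1 = 6, x2 = 3, x3 = 6, x4 = 2, x5 = 4, x6 = 4.
Check constraint 2: x4 + x1 = 8; constraint 3: x2 - x6 = -1. The remaining constraints are straightforward to verify.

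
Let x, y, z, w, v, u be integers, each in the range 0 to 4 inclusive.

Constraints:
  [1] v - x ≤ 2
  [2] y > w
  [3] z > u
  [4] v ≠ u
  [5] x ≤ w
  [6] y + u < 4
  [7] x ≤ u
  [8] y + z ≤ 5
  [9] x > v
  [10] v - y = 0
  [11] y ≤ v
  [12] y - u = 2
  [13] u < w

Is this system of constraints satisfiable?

Unsatisfiable

Constraints 2, 7, 9, 11, and 13 give w < y, y ≤ v, v < x, x ≤ u, u < w. Chaining: w < y ≤ v < x ≤ u < w, which forces w < w — impossible.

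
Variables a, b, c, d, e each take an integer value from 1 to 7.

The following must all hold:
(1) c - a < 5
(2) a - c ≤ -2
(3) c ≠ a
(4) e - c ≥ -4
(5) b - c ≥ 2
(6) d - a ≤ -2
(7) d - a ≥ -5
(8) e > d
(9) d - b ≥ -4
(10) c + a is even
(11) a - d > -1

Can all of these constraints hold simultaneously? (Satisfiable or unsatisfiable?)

Constraints 2, 5, 6, and 9 give b − c ≥ 2, c − a ≥ 2, a − d ≥ 2, d − b ≥ -4.
Adding all 4 inequalities: the left sides telescope to 0, and the right sides sum to 2 + 2 + 2 + (-4) = 2. So 0 ≥ 2, which is false.

Unsatisfiable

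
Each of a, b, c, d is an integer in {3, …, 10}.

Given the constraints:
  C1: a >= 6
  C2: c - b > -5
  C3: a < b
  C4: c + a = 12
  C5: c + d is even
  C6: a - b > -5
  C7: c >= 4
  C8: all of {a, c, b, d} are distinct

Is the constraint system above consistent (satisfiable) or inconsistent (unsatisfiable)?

Setting (a, b, c, d) = (7, 9, 5, 3) satisfies everything: constraint 2: c - b = -4; constraint 4: c + a = 12; constraint 6: a - b = -2, and the others follow.

Satisfiable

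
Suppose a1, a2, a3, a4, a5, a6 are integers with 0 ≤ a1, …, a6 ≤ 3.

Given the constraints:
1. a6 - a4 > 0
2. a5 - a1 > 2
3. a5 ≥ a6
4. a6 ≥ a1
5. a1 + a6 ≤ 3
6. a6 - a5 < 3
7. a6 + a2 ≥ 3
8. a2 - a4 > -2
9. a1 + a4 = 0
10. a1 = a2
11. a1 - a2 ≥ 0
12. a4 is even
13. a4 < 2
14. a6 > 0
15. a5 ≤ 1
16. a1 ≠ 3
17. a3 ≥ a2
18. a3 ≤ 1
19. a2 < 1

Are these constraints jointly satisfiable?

From constraints 3 and 15: a6 ≤ a5 ≤ 1. From constraints 17 and 18: a2 ≤ a3 ≤ 1. Hence a6 + a2 ≤ 2. But constraint 7 requires a6 + a2 ≥ 3, and 3 > 2. Contradiction.

Unsatisfiable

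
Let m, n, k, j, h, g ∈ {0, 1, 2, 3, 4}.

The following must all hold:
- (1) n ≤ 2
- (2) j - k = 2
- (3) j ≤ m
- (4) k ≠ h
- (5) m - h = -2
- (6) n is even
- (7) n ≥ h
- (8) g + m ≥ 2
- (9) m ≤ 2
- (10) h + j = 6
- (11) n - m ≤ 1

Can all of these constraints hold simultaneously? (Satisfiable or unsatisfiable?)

Unsatisfiable

From constraints 1 and 7: h ≤ n ≤ 2. From constraints 3 and 9: j ≤ m ≤ 2. Hence h + j ≤ 4. But constraint 10 requires h + j = 6, and 6 > 4. Contradiction.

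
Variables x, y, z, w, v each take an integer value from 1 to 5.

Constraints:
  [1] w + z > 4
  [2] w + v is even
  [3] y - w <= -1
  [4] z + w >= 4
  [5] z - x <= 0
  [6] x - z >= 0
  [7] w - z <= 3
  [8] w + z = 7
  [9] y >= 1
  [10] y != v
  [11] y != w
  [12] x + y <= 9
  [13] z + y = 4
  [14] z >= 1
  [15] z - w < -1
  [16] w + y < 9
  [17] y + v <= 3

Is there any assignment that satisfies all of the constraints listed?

The assignment x = 5, y = 2, z = 2, w = 5, v = 1 works:
  constraint 1 holds since w + z = 7.
  constraint 3 holds since y - w = -3.
  constraint 4 holds since z + w = 7.
The rest check out directly.

Satisfiable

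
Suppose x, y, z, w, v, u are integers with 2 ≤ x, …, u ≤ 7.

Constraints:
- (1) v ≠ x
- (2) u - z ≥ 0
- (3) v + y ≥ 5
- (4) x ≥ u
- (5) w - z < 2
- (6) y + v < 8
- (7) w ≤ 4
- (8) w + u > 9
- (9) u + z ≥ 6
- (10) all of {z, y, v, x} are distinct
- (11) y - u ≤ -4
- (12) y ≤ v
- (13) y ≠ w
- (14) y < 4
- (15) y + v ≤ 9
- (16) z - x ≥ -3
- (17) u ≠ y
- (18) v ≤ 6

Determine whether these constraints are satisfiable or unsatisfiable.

The assignment x = 6, y = 2, z = 3, w = 4, v = 4, u = 6 works:
  constraint 2 holds since u - z = 3.
  constraint 3 holds since v + y = 6.
  constraint 5 holds since w - z = 1.
The rest check out directly.

Satisfiable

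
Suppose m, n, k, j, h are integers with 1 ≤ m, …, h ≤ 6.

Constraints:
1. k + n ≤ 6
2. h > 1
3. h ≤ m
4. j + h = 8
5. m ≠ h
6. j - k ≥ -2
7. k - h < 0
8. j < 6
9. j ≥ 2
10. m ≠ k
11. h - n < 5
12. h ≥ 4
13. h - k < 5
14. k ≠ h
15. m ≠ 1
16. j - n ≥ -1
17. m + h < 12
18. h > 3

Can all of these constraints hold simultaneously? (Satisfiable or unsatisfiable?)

Satisfiable

The assignment m = 6, n = 2, k = 2, j = 3, h = 5 works:
  constraint 1 holds since k + n = 4.
  constraint 4 holds since j + h = 8.
  constraint 6 holds since j - k = 1.
The rest check out directly.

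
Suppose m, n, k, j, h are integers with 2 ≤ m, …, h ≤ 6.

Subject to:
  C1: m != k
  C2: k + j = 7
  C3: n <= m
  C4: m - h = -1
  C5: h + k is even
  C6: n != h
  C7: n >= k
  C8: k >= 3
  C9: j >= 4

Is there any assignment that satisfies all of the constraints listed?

Setting (m, n, k, j, h) = (4, 4, 3, 4, 5) satisfies everything: constraint 2: k + j = 7; constraint 4: m - h = -1; constraint 5: h + k = 8 is even, and the others follow.

Satisfiable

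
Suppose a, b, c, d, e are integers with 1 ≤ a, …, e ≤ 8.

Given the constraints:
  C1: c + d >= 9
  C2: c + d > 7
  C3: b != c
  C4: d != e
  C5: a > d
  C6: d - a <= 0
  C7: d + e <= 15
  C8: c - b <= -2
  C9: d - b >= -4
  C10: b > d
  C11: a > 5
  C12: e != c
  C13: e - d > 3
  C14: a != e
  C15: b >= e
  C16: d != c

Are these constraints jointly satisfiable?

Satisfiable

The assignment a = 6, b = 8, c = 6, d = 4, e = 8 works:
  constraint 1 holds since c + d = 10.
  constraint 2 holds since c + d = 10.
  constraint 6 holds since d - a = -2.
The rest check out directly.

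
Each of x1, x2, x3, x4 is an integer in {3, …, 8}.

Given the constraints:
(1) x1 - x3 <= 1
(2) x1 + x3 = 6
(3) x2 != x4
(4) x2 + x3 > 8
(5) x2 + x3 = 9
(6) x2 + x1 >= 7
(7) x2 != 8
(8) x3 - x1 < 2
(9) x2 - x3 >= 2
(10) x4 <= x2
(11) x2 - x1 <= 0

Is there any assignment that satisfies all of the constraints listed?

Constraints 1, 9, and 11 give x3 − x1 ≥ -1, x1 − x2 ≥ 0, x2 − x3 ≥ 2.
Adding all 3 inequalities: the left sides telescope to 0, and the right sides sum to (-1) + 0 + 2 = 1. So 0 ≥ 1, which is false.

Unsatisfiable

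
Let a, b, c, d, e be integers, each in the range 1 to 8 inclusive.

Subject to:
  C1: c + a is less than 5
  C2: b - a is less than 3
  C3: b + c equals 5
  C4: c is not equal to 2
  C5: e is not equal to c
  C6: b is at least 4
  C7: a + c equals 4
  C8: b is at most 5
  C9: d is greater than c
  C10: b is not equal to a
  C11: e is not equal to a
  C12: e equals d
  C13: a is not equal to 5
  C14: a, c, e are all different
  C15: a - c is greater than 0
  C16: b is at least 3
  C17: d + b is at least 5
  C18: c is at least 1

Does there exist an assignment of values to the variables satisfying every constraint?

Satisfiable

Try a = 3, b = 4, c = 1, d = 2, e = 2.
Check constraint 1: c + a = 4; constraint 2: b - a = 1; constraint 3: b + c = 5. The remaining constraints are straightforward to verify.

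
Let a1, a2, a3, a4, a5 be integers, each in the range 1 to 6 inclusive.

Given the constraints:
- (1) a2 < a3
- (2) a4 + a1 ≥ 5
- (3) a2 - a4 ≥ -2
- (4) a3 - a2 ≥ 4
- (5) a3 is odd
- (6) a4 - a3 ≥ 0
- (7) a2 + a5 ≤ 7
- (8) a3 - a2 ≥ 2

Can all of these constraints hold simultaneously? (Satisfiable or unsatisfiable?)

Unsatisfiable

Constraints 3, 4, and 6 give a2 − a4 ≥ -2, a4 − a3 ≥ 0, a3 − a2 ≥ 4.
Adding all 3 inequalities: the left sides telescope to 0, and the right sides sum to (-2) + 0 + 4 = 2. So 0 ≥ 2, which is false.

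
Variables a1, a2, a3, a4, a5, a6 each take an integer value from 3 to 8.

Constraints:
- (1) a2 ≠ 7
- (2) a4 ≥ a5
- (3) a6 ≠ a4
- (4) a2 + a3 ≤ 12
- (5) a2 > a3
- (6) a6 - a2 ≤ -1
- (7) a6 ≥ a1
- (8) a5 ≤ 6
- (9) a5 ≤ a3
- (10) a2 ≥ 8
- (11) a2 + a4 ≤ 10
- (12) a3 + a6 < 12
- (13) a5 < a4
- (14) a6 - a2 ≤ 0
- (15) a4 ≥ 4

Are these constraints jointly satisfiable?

From constraint 10: a2 ≥ 8. From constraint 15: a4 ≥ 4. Hence a2 + a4 ≥ 12. But constraint 11 requires a2 + a4 ≤ 10, and 10 < 12. Contradiction.

Unsatisfiable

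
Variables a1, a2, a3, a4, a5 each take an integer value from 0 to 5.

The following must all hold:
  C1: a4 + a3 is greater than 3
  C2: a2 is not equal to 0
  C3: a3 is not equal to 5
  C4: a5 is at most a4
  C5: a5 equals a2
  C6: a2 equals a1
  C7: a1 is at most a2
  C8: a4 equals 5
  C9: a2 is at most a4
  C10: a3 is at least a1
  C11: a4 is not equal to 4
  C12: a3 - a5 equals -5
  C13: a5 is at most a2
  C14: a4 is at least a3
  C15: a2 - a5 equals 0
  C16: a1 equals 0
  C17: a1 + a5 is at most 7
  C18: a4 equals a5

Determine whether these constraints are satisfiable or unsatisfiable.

Unsatisfiable

Constraint 8 fixes a4 = 5 and constraint 16 fixes a1 = 0. Constraints 5, 6, and 18 give a4 = a5 = a2 = a1, so a4 = a1. But 5 ≠ 0 — contradiction.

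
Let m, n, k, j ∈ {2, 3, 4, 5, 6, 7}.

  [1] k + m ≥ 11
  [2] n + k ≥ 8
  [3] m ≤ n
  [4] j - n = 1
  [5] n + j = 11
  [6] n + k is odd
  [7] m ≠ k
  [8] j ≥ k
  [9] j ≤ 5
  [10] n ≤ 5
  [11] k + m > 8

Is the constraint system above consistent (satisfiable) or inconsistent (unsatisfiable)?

From constraints 8 and 9: k ≤ j ≤ 5. From constraints 3 and 10: m ≤ n ≤ 5. Hence k + m ≤ 10. But constraint 1 requires k + m ≥ 11, and 11 > 10. Contradiction.

Unsatisfiable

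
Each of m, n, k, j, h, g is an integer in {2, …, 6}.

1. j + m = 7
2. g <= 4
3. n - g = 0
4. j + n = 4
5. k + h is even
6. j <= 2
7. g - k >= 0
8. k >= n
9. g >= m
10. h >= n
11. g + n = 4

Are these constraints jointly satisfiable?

Unsatisfiable

From constraint 6: j ≤ 2. From constraints 2 and 9: m ≤ g ≤ 4. Hence j + m ≤ 6. But constraint 1 requires j + m = 7, and 7 > 6. Contradiction.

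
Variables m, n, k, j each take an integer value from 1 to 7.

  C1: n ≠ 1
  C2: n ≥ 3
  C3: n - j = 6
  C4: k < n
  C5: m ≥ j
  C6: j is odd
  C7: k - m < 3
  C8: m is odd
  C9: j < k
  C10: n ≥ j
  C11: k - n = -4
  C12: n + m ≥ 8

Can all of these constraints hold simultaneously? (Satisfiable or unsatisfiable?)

One satisfying assignment is m = 1, n = 7, k = 3, j = 1.
For the less obvious constraints — constraint 3: n - j = 6; constraint 7: k - m = 2; constraint 11: k - n = -4 — and the others hold by inspection.

Satisfiable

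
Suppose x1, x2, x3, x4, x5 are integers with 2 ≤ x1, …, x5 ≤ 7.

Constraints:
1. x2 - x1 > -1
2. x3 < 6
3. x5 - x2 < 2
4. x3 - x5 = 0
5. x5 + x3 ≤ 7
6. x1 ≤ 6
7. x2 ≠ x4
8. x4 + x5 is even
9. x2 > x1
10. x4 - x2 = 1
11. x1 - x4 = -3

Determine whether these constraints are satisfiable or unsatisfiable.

Take x1 = 2, x2 = 4, x3 = 3, x4 = 5, x5 = 3. Then constraint 1: x2 - x1 = 2; constraint 3: x5 - x2 = -1; constraint 4: x3 - x5 = 0, and every other listed constraint is also met.

Satisfiable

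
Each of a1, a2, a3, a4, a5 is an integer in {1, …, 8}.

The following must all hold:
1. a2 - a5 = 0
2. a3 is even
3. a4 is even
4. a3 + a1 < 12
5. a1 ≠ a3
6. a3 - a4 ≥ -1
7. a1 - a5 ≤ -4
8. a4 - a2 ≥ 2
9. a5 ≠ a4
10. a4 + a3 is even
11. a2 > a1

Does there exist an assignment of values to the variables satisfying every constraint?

The assignment a1 = 1, a2 = 6, a3 = 8, a4 = 8, a5 = 6 works:
  constraint 1 holds since a2 - a5 = 0.
  constraint 4 holds since a3 + a1 = 9.
  constraint 6 holds since a3 - a4 = 0.
The rest check out directly.

Satisfiable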